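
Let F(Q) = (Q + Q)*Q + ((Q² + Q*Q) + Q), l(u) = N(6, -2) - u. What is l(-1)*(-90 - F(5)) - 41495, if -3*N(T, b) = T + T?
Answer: -40910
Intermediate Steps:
N(T, b) = -2*T/3 (N(T, b) = -(T + T)/3 = -2*T/3)
l(u) = -4 - u (l(u) = -⅔*6 - u = -4 - u)
F(Q) = Q + 4*Q² (F(Q) = (2*Q)*Q + ((Q² + Q²) + Q) = 2*Q² + (2*Q² + Q) = 2*Q² + (Q + 2*Q²) = Q + 4*Q²)
l(-1)*(-90 - F(5)) - 41495 = (-4 - 1*(-1))*(-90 - 5*(1 + 4*5)) - 41495 = (-4 + 1)*(-90 - 5*(1 + 20)) - 41495 = -3*(-90 - 5*21) - 41495 = -3*(-90 - 1*105) - 41495 = -3*(-90 - 105) - 41495 = -3*(-195) - 41495 = 585 - 41495 = -40910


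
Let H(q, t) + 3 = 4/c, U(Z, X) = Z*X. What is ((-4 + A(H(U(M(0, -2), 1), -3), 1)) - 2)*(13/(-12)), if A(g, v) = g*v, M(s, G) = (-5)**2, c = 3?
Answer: 299/36 ≈ 8.3056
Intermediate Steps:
M(s, G) = 25
U(Z, X) = X*Z
H(q, t) = -5/3 (H(q, t) = -3 + 4/3 = -5/3)
((-4 + A(H(U(M(0, -2), 1), -3), 1)) - 2)*(13/(-12)) = ((-4 - 5/3*1) - 2)*(13/(-12)) = ((-4 - 5/3) - 2)*(13*(-1/12)) = (-17/3 - 2)*(-13/12) = -23/3*(-13/12) = 299/36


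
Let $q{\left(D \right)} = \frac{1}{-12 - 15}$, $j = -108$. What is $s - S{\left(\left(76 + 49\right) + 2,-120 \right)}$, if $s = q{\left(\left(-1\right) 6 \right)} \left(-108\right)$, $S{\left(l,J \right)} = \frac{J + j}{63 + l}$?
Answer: $\frac{26}{5} \approx 5.2$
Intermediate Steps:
$S{\left(l,J \right)} = \frac{-108 + J}{63 + l}$ ($S{\left(l,J \right)} = \frac{J - 108}{63 + l} = \frac{-108 + J}{63 + l}$)
$q{\left(D \right)} = - \frac{1}{27}$ ($q{\left(D \right)} = \frac{1}{-27} = - \frac{1}{27}$)
$s = 4$ ($s = \left(- \frac{1}{27}\right) \left(-108\right) = 4$)
$s - S{\left(\left(76 + 49\right) + 2,-120 \right)} = 4 - \frac{-108 - 120}{63 + \left(\left(76 + 49\right) + 2\right)} = 4 - \frac{1}{63 + \left(125 + 2\right)} \left(-228\right) = 4 - \frac{1}{63 + 127} \left(-228\right) = 4 - \frac{1}{190} \left(-228\right) = 4 - - \frac{6}{5} = 4 + \frac{6}{5} = \frac{26}{5}$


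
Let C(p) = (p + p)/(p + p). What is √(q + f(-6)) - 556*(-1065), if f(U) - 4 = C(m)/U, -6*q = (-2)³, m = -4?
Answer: 592140 + √186/6 ≈ 5.9214e+5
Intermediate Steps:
C(p) = 1 (C(p) = (2*p)/((2*p)) = (2*p)*(1/(2*p)) = 1)
q = 4/3 (q = -⅙*(-2)³ = -⅙*(-8) = 4/3 ≈ 1.3333)
f(U) = 4 + 1/U
√(q + f(-6)) - 556*(-1065) = √(4/3 + (4 + 1/(-6))) - 556*(-1065) = √(4/3 + (4 - ⅙)) + 592140 = √(4/3 + 23/6) + 592140 = √(31/6) + 592140 = √186/6 + 592140 = 592140 + √186/6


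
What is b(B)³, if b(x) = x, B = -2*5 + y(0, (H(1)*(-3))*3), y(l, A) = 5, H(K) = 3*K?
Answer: -125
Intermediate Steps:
B = -5 (B = -2*5 + 5 = -10 + 5 = -5)
b(B)³ = (-5)³ = -125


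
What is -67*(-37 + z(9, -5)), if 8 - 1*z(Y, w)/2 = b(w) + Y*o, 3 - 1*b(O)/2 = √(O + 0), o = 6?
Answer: 9447 - 268*I*√5 ≈ 9447.0 - 599.27*I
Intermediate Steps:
b(O) = 6 - 2*√O (b(O) = 6 - 2*√(O + 0) = 6 - 2*√O)
z(Y, w) = 4 - 12*Y + 4*√w (z(Y, w) = 16 - 2*((6 - 2*√w) + Y*6) = 16 - 2*((6 - 2*√w) + 6*Y) = 16 - 2*(6 - 2*√w + 6*Y) = 16 + (-12 - 12*Y + 4*√w) = 4 - 12*Y + 4*√w)
-67*(-37 + z(9, -5)) = -67*(-37 + (4 - 12*9 + 4*√(-5))) = -67*(-37 + (4 - 108 + 4*(I*√5))) = -67*(-37 + (4 - 108 + 4*I*√5)) = -67*(-37 + (-104 + 4*I*√5)) = -67*(-141 + 4*I*√5) = 9447 - 268*I*√5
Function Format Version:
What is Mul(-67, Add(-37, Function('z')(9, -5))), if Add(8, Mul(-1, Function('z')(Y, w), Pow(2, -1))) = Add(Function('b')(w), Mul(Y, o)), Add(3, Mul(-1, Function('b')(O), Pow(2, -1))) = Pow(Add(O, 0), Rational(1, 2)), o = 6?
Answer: Add(9447, Mul(-268, I, Pow(5, Rational(1, 2)))) ≈ Add(9447.0, Mul(-599.27, I))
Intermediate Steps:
Function('b')(O) = Add(6, Mul(-2, Pow(O, Rational(1, 2)))) (Function('b')(O) = Add(6, Mul(-2, Pow(Add(O, 0), Rational(1, 2)))) = Add(6, Mul(-2, Pow(O, Rational(1, 2)))))
Function('z')(Y, w) = Add(4, Mul(-12, Y), Mul(4, Pow(w, Rational(1, 2)))) (Function('z')(Y, w) = Add(16, Mul(-2, Add(Add(6, Mul(-2, Pow(w, Rational(1, 2)))), Mul(Y, 6)))) = Add(16, Mul(-2, Add(Add(6, Mul(-2, Pow(w, Rational(1, 2)))), Mul(6, Y)))) = Add(16, Mul(-2, Add(6, Mul(-2, Pow(w, Rational(1, 2))), Mul(6, Y)))) = Add(16, Add(-12, Mul(-12, Y), Mul(4, Pow(w, Rational(1, 2))))) = Add(4, Mul(-12, Y), Mul(4, Pow(w, Rational(1, 2)))))
Mul(-67, Add(-37, Function('z')(9, -5))) = Mul(-67, Add(-37, Add(4, Mul(-12, 9), Mul(4, Pow(-5, Rational(1, 2)))))) = Mul(-67, Add(-37, Add(4, -108, Mul(4, Mul(I, Pow(5, Rational(1, 2))))))) = Mul(-67, Add(-37, Add(4, -108, Mul(4, I, Pow(5, Rational(1, 2)))))) = Mul(-67, Add(-37, Add(-104, Mul(4, I, Pow(5, Rational(1, 2)))))) = Mul(-67, Add(-141, Mul(4, I, Pow(5, Rational(1, 2))))) = Add(9447, Mul(-268, I, Pow(5, Rational(1, 2))))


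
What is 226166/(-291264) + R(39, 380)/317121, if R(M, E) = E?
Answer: -3978405987/5131440608 ≈ -0.77530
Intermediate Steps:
226166/(-291264) + R(39, 380)/317121 = 226166/(-291264) + 380/317121 = 226166*(-1/291264) + 380*(1/317121) = -113083/145632 + 380/317121 = -3978405987/5131440608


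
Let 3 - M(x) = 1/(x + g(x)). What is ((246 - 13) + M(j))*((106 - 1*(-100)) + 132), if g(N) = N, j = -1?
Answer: 79937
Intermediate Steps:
M(x) = 3 - 1/(2*x) (M(x) = 3 - 1/(x + x) = 3 - 1/(2*x))
((246 - 13) + M(j))*((106 - 1*(-100)) + 132) = ((246 - 13) + (3 - ½/(-1)))*((106 - 1*(-100)) + 132) = (233 + (3 - ½*(-1)))*((106 + 100) + 132) = (233 + (3 + ½))*(206 + 132) = (233 + 7/2)*338 = (473/2)*338 = 79937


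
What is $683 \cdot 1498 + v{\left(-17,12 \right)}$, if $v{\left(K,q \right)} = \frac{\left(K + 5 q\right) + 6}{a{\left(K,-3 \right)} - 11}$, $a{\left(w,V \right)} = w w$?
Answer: $\frac{284431301}{278} \approx 1.0231 \cdot 10^{6}$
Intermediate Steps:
$a{\left(w,V \right)} = w^{2}$
$v{\left(K,q \right)} = \frac{6 + K + 5 q}{-11 + K^{2}}$ ($v{\left(K,q \right)} = \frac{\left(K + 5 q\right) + 6}{K^{2} - 11} = \frac{6 + K + 5 q}{-11 + K^{2}}$)
$683 \cdot 1498 + v{\left(-17,12 \right)} = 683 \cdot 1498 + \frac{6 - 17 + 5 \cdot 12}{-11 + \left(-17\right)^{2}} = 1023134 + \frac{6 - 17 + 60}{-11 + 289} = 1023134 + \frac{1}{278} \cdot 49 = 1023134 + \frac{49}{278} = \frac{284431301}{278}$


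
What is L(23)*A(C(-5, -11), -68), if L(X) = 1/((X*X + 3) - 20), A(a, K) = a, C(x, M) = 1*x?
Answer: -5/512 ≈ -0.0097656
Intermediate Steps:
C(x, M) = x
L(X) = 1/(-17 + X²) (L(X) = 1/((X² + 3) - 20) = 1/((3 + X²) - 20) = 1/(-17 + X²))
L(23)*A(C(-5, -11), -68) = -5/(-17 + 23²) = -5/(-17 + 529) = -5/512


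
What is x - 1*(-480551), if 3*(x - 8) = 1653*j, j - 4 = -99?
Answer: 428214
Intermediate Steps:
j = -95 (j = 4 - 99 = -95)
x = -52337 (x = 8 + (1653*(-95))/3 = 8 + (⅓)*(-157035) = 8 - 52345 = -52337)
x - 1*(-480551) = -52337 - 1*(-480551) = -52337 + 480551 = 428214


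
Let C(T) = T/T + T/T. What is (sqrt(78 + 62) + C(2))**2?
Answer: 144 + 8*sqrt(35) ≈ 191.33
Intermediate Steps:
C(T) = 2 (C(T) = 1 + 1 = 2)
(sqrt(78 + 62) + C(2))**2 = (sqrt(78 + 62) + 2)**2 = (sqrt(140) + 2)**2 = (2*sqrt(35) + 2)**2 = (2 + 2*sqrt(35))**2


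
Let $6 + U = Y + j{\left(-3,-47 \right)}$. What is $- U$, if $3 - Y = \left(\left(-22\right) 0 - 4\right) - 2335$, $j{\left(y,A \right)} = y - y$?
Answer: $-2336$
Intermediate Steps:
$j{\left(y,A \right)} = 0$
$Y = 2342$ ($Y = 3 - \left(\left(\left(-22\right) 0 - 4\right) - 2335\right) = 3 - \left(\left(0 - 4\right) - 2335\right) = 3 - \left(-4 - 2335\right) = 3 - -2339 = 3 + 2339 = 2342$)
$U = 2336$ ($U = -6 + \left(2342 + 0\right) = -6 + 2342 = 2336$)
$- U = \left(-1\right) 2336 = -2336$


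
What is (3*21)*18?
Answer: 1134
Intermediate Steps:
(3*21)*18 = 63*18 = 1134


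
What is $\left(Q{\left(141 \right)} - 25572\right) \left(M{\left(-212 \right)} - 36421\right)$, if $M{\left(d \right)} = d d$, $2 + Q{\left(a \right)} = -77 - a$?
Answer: $-219825216$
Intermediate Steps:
$Q{\left(a \right)} = -79 - a$ ($Q{\left(a \right)} = -2 - \left(77 + a\right) = -79 - a$)
$M{\left(d \right)} = d^{2}$
$\left(Q{\left(141 \right)} - 25572\right) \left(M{\left(-212 \right)} - 36421\right) = \left(\left(-79 - 141\right) - 25572\right) \left(\left(-212\right)^{2} - 36421\right) = \left(\left(-79 - 141\right) - 25572\right) \left(44944 - 36421\right) = \left(-220 - 25572\right) 8523 = \left(-25792\right) 8523 = -219825216$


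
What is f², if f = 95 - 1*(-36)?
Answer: 17161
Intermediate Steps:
f = 131 (f = 95 + 36 = 131)
f² = 131² = 17161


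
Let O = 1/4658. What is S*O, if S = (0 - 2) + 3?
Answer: 1/4658 ≈ 0.00021468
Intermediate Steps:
S = 1 (S = -2 + 3 = 1)
O = 1/4658 ≈ 0.00021468
S*O = 1*(1/4658) = 1/4658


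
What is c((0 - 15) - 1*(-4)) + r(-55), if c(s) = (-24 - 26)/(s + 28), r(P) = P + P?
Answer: -1920/17 ≈ -112.94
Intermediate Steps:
r(P) = 2*P
c(s) = -50/(28 + s)
c((0 - 15) - 1*(-4)) + r(-55) = -50/(28 + ((0 - 15) - 1*(-4))) + 2*(-55) = -50/(28 + (-15 + 4)) - 110 = -50/(28 - 11) - 110 = -50/17 - 110 = -1920/17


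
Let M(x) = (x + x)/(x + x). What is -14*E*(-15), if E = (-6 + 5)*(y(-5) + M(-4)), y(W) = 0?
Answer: -210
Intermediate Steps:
M(x) = 1 (M(x) = (2*x)/((2*x)) = (2*x)*(1/(2*x)) = 1)
E = -1 (E = (-6 + 5)*(0 + 1) = -1*1 = -1)
-14*E*(-15) = -14*(-1)*(-15) = 14*(-15) = -210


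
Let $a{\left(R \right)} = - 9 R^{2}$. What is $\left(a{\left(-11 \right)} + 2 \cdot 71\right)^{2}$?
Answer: $896809$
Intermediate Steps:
$\left(a{\left(-11 \right)} + 2 \cdot 71\right)^{2} = \left(- 9 \left(-11\right)^{2} + 2 \cdot 71\right)^{2} = \left(\left(-9\right) 121 + 142\right)^{2} = \left(-1089 + 142\right)^{2} = \left(-947\right)^{2} = 896809$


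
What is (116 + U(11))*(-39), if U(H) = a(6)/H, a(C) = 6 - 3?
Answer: -49881/11 ≈ -4534.6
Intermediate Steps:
a(C) = 3
U(H) = 3/H
(116 + U(11))*(-39) = (116 + 3/11)*(-39) = (1279/11)*(-39) = -49881/11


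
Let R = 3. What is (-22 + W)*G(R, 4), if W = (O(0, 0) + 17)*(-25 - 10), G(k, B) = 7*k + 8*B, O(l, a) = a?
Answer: -32701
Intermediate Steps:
W = -595 (W = (0 + 17)*(-25 - 10) = 17*(-35) = -595)
(-22 + W)*G(R, 4) = (-22 - 595)*(7*3 + 8*4) = -617*(21 + 32) = -617*53 = -32701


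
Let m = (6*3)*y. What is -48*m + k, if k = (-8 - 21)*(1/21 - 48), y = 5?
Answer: -61517/21 ≈ -2929.4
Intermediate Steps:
m = 90 (m = (6*3)*5 = 18*5 = 90)
k = 29203/21 (k = -29*(1/21 - 48) = -29*(-1007/21) = 29203/21 ≈ 1390.6)
-48*m + k = -48*90 + 29203/21 = -4320 + 29203/21 = -61517/21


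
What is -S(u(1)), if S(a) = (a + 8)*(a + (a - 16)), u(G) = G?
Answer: 126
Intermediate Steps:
S(a) = (-16 + 2*a)*(8 + a) (S(a) = (8 + a)*(a + (-16 + a)) = (8 + a)*(-16 + 2*a) = (-16 + 2*a)*(8 + a))
-S(u(1)) = -(-128 + 2*1²) = -(-128 + 2*1) = -(-128 + 2) = -1*(-126) = 126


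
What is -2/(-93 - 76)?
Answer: 2/169 ≈ 0.011834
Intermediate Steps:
-2/(-93 - 76) = -2/(-169) = -1/169*(-2) = 2/169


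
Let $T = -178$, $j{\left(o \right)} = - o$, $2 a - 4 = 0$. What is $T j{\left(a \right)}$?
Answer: $356$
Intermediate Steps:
$a = 2$ ($a = 2 + \frac{1}{2} \cdot 0 = 2 + 0 = 2$)
$T j{\left(a \right)} = - 178 \left(\left(-1\right) 2\right) = \left(-178\right) \left(-2\right) = 356$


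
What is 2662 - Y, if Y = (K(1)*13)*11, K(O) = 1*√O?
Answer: 2519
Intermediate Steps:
K(O) = √O
Y = 143 (Y = (√1*13)*11 = (1*13)*11 = 13*11 = 143)
2662 - Y = 2662 - 1*143 = 2662 - 143 = 2519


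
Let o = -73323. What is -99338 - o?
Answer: -26015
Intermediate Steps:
-99338 - o = -99338 - 1*(-73323) = -99338 + 73323 = -26015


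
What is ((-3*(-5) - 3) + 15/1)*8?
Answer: 216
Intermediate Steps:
((-3*(-5) - 3) + 15/1)*8 = ((15 - 3) + 15*1)*8 = (12 + 15)*8 = 27*8 = 216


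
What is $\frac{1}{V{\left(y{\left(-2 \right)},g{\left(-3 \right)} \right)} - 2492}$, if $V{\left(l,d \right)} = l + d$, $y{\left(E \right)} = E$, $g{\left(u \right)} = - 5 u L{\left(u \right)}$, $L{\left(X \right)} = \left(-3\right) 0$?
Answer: $- \frac{1}{2494} \approx -0.00040096$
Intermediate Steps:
$L{\left(X \right)} = 0$
$g{\left(u \right)} = 0$ ($g{\left(u \right)} = - 5 u 0 = 0$)
$V{\left(l,d \right)} = d + l$
$\frac{1}{V{\left(y{\left(-2 \right)},g{\left(-3 \right)} \right)} - 2492} = \frac{1}{\left(0 - 2\right) - 2492} = \frac{1}{-2 - 2492} = \frac{1}{-2494} = - \frac{1}{2494}$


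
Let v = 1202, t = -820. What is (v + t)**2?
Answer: 145924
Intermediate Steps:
(v + t)**2 = (1202 - 820)**2 = 382**2 = 145924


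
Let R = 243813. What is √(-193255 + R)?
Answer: √50558 ≈ 224.85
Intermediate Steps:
√(-193255 + R) = √(-193255 + 243813) = √50558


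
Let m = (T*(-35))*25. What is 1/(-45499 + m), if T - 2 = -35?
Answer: -1/16624 ≈ -6.0154e-5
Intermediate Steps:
T = -33 (T = 2 - 35 = -33)
m = 28875 (m = -33*(-35)*25 = 1155*25 = 28875)
1/(-45499 + m) = 1/(-45499 + 28875) = 1/(-16624) = -1/16624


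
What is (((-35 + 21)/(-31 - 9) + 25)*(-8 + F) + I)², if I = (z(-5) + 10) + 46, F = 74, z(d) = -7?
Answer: 296562841/100 ≈ 2.9656e+6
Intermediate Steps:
I = 49 (I = (-7 + 10) + 46 = 3 + 46 = 49)
(((-35 + 21)/(-31 - 9) + 25)*(-8 + F) + I)² = (((-35 + 21)/(-31 - 9) + 25)*(-8 + 74) + 49)² = ((-14/(-40) + 25)*66 + 49)² = ((-14*(-1/40) + 25)*66 + 49)² = ((7/20 + 25)*66 + 49)² = ((507/20)*66 + 49)² = (16731/10 + 49)² = (17221/10)² = 296562841/100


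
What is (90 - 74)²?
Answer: 256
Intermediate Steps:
(90 - 74)² = 16² = 256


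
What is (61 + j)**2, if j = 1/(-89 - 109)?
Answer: 145853929/39204 ≈ 3720.4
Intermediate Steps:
j = -1/198 (j = 1/(-198) = -1/198 ≈ -0.0050505)
(61 + j)**2 = (61 - 1/198)**2 = (12077/198)**2 = 145853929/39204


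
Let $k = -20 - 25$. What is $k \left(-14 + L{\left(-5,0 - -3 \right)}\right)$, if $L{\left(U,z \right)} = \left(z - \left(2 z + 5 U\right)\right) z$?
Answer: $-2340$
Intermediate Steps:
$k = -45$ ($k = -20 - 25 = -45$)
$L{\left(U,z \right)} = z \left(- z - 5 U\right)$ ($L{\left(U,z \right)} = \left(- z - 5 U\right) z = z \left(- z - 5 U\right)$)
$k \left(-14 + L{\left(-5,0 - -3 \right)}\right) = - 45 \left(-14 - \left(0 - -3\right) \left(\left(0 - -3\right) + 5 \left(-5\right)\right)\right) = - 45 \left(-14 - \left(0 + 3\right) \left(\left(0 + 3\right) - 25\right)\right) = - 45 \left(-14 - 3 \left(3 - 25\right)\right) = - 45 \left(-14 - 3 \left(-22\right)\right) = - 45 \left(-14 + 66\right) = \left(-45\right) 52 = -2340$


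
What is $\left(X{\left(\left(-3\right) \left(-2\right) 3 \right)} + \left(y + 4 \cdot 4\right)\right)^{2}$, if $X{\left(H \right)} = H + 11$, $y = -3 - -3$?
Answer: $2025$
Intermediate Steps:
$y = 0$ ($y = -3 + 3 = 0$)
$X{\left(H \right)} = 11 + H$
$\left(X{\left(\left(-3\right) \left(-2\right) 3 \right)} + \left(y + 4 \cdot 4\right)\right)^{2} = \left(\left(11 + \left(-3\right) \left(-2\right) 3\right) + \left(0 + 4 \cdot 4\right)\right)^{2} = \left(\left(11 + 6 \cdot 3\right) + \left(0 + 16\right)\right)^{2} = \left(\left(11 + 18\right) + 16\right)^{2} = \left(29 + 16\right)^{2} = 45^{2} = 2025$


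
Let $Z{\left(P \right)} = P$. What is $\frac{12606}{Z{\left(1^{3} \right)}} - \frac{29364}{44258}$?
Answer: $\frac{278943492}{22129} \approx 12605.0$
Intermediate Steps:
$\frac{12606}{Z{\left(1^{3} \right)}} - \frac{29364}{44258} = \frac{12606}{1^{3}} - \frac{29364}{44258} = \frac{12606}{1} - \frac{14682}{22129} = 12606 \cdot 1 - \frac{14682}{22129} = 12606 - \frac{14682}{22129} = \frac{278943492}{22129}$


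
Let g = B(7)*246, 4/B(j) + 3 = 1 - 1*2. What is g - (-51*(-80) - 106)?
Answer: -4220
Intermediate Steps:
B(j) = -1 (B(j) = 4/(-3 + (1 - 1*2)) = 4/(-3 + (1 - 2)) = 4/(-3 - 1) = 4/(-4) = 4*(-1/4) = -1)
g = -246 (g = -1*246 = -246)
g - (-51*(-80) - 106) = -246 - (-51*(-80) - 106) = -246 - (4080 - 106) = -246 - 1*3974 = -246 - 3974 = -4220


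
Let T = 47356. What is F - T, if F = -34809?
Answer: -82165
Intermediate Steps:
F - T = -34809 - 1*47356 = -34809 - 47356 = -82165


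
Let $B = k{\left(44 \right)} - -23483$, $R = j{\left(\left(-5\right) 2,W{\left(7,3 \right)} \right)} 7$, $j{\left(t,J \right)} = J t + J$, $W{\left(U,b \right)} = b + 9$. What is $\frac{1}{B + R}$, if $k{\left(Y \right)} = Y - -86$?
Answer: $\frac{1}{22857} \approx 4.375 \cdot 10^{-5}$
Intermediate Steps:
$k{\left(Y \right)} = 86 + Y$ ($k{\left(Y \right)} = Y + 86 = 86 + Y$)
$W{\left(U,b \right)} = 9 + b$
$j{\left(t,J \right)} = J + J t$
$R = -756$ ($R = \left(9 + 3\right) \left(1 - 10\right) 7 = 12 \left(1 - 10\right) 7 = 12 \left(-9\right) 7 = \left(-108\right) 7 = -756$)
$B = 23613$ ($B = \left(86 + 44\right) - -23483 = 130 + 23483 = 23613$)
$\frac{1}{B + R} = \frac{1}{23613 - 756} = \frac{1}{22857}$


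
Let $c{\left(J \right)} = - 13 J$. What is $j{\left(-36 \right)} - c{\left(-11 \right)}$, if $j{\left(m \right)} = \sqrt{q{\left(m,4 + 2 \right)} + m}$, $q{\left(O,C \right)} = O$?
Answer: $-143 + 6 i \sqrt{2} \approx -143.0 + 8.4853 i$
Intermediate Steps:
$j{\left(m \right)} = \sqrt{2} \sqrt{m}$ ($j{\left(m \right)} = \sqrt{m + m} = \sqrt{2 m} = \sqrt{2} \sqrt{m}$)
$j{\left(-36 \right)} - c{\left(-11 \right)} = \sqrt{2} \sqrt{-36} - \left(-13\right) \left(-11\right) = \sqrt{2} \cdot 6 i - 143 = 6 i \sqrt{2} - 143 = -143 + 6 i \sqrt{2}$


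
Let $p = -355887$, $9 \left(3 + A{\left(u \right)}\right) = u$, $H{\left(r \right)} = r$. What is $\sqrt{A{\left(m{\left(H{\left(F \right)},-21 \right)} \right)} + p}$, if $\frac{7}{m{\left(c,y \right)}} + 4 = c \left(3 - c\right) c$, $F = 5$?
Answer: $\frac{i \sqrt{1037775282}}{54} \approx 596.57 i$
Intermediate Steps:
$m{\left(c,y \right)} = \frac{7}{-4 + c^{2} \left(3 - c\right)}$ ($m{\left(c,y \right)} = \frac{7}{-4 + c \left(3 - c\right) c} = \frac{7}{-4 + c^{2} \left(3 - c\right)}$)
$A{\left(u \right)} = -3 + \frac{u}{9}$
$\sqrt{A{\left(m{\left(H{\left(F \right)},-21 \right)} \right)} + p} = \sqrt{\left(-3 + \frac{\left(-7\right) \frac{1}{4 + 5^{3} - 3 \cdot 5^{2}}}{9}\right) - 355887} = \sqrt{\left(-3 + \frac{\left(-7\right) \frac{1}{4 + 125 - 75}}{9}\right) - 355887} = \sqrt{\left(-3 + \frac{\left(-7\right) \frac{1}{54}}{9}\right) - 355887} = \sqrt{\left(-3 + \frac{1}{9} \left(- \frac{7}{54}\right)\right) - 355887} = \sqrt{\left(-3 - \frac{7}{486}\right) - 355887} = \sqrt{- \frac{1465}{486} - 355887} = \sqrt{- \frac{172962547}{486}} = \frac{i \sqrt{1037775282}}{54}$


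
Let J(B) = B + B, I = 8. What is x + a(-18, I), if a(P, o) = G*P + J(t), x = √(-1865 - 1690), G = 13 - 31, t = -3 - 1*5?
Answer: 308 + 3*I*√395 ≈ 308.0 + 59.624*I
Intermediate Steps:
t = -8 (t = -3 - 5 = -8)
J(B) = 2*B
G = -18
x = 3*I*√395 (x = √(-3555) = 3*I*√395 ≈ 59.624*I)
a(P, o) = -16 - 18*P (a(P, o) = -18*P + 2*(-8) = -18*P - 16 = -16 - 18*P)
x + a(-18, I) = 3*I*√395 + (-16 - 18*(-18)) = 3*I*√395 + (-16 + 324) = 3*I*√395 + 308 = 308 + 3*I*√395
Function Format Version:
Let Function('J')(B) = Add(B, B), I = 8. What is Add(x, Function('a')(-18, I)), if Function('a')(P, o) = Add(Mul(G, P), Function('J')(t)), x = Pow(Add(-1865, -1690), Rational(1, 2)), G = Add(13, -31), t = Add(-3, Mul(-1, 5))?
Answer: Add(308, Mul(3, I, Pow(395, Rational(1, 2)))) ≈ Add(308.00, Mul(59.624, I))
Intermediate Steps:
t = -8 (t = Add(-3, -5) = -8)
Function('J')(B) = Mul(2, B)
G = -18
x = Mul(3, I, Pow(395, Rational(1, 2))) (x = Pow(-3555, Rational(1, 2)) = Mul(3, I, Pow(395, Rational(1, 2))) ≈ Mul(59.624, I))
Function('a')(P, o) = Add(-16, Mul(-18, P)) (Function('a')(P, o) = Add(Mul(-18, P), Mul(2, -8)) = Add(Mul(-18, P), -16) = Add(-16, Mul(-18, P)))
Add(x, Function('a')(-18, I)) = Add(Mul(3, I, Pow(395, Rational(1, 2))), Add(-16, Mul(-18, -18))) = Add(Mul(3, I, Pow(395, Rational(1, 2))), Add(-16, 324)) = Add(Mul(3, I, Pow(395, Rational(1, 2))), 308) = Add(308, Mul(3, I, Pow(395, Rational(1, 2))))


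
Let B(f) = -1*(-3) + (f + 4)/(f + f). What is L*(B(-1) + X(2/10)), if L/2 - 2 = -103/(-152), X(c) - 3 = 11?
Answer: 12617/152 ≈ 83.007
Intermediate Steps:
X(c) = 14 (X(c) = 3 + 11 = 14)
B(f) = 3 + (4 + f)/(2*f) (B(f) = 3 + (4 + f)/((2*f)) = 3 + (4 + f)*(1/(2*f)) = 3 + (4 + f)/(2*f))
L = 407/76 (L = 4 + 2*(-103/(-152)) = 4 + 2*(-103*(-1/152)) = 4 + 2*(103/152) = 4 + 103/76 = 407/76 ≈ 5.3553)
L*(B(-1) + X(2/10)) = 407*((7/2 + 2/(-1)) + 14)/76 = 407*((7/2 + 2*(-1)) + 14)/76 = 407*((7/2 - 2) + 14)/76 = 407*(3/2 + 14)/76 = (407/76)*(31/2) = 12617/152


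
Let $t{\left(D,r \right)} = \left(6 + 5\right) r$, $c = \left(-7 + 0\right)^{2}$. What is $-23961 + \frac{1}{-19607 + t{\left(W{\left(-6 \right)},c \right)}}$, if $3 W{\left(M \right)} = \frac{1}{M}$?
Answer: $- \frac{456888349}{19068} \approx -23961.0$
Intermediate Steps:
$W{\left(M \right)} = \frac{1}{3 M}$
$c = 49$ ($c = \left(-7\right)^{2} = 49$)
$t{\left(D,r \right)} = 11 r$
$-23961 + \frac{1}{-19607 + t{\left(W{\left(-6 \right)},c \right)}} = -23961 + \frac{1}{-19607 + 11 \cdot 49} = -23961 + \frac{1}{-19607 + 539} = -23961 + \frac{1}{-19068} = -23961 - \frac{1}{19068} = - \frac{456888349}{19068}$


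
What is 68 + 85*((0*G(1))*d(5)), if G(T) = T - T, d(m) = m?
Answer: 68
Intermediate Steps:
G(T) = 0
68 + 85*((0*G(1))*d(5)) = 68 + 85*((0*0)*5) = 68 + 85*(0*5) = 68 + 85*0 = 68 + 0 = 68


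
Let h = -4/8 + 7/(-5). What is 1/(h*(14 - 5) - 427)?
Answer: -10/4441 ≈ -0.0022517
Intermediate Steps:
h = -19/10 (h = -4*⅛ + 7*(-⅕) = -½ - 7/5 = -19/10 ≈ -1.9000)
1/(h*(14 - 5) - 427) = 1/(-19*(14 - 5)/10 - 427) = 1/(-19/10*9 - 427) = 1/(-171/10 - 427) = 1/(-4441/10) = -10/4441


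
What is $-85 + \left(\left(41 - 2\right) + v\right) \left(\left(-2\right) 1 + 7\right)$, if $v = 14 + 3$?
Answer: $195$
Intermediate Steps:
$v = 17$
$-85 + \left(\left(41 - 2\right) + v\right) \left(\left(-2\right) 1 + 7\right) = -85 + \left(\left(41 - 2\right) + 17\right) \left(\left(-2\right) 1 + 7\right) = -85 + \left(39 + 17\right) \left(-2 + 7\right) = -85 + 56 \cdot 5 = -85 + 280 = 195$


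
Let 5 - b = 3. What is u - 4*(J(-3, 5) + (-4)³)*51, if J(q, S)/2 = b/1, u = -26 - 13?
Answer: 12201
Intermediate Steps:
b = 2 (b = 5 - 1*3 = 5 - 3 = 2)
u = -39
J(q, S) = 4 (J(q, S) = 2*(2/1) = 2*(2*1) = 2*2 = 4)
u - 4*(J(-3, 5) + (-4)³)*51 = -39 - 4*(4 + (-4)³)*51 = -39 - 4*(4 - 64)*51 = -39 - 4*(-60)*51 = -39 + 240*51 = -39 + 12240 = 12201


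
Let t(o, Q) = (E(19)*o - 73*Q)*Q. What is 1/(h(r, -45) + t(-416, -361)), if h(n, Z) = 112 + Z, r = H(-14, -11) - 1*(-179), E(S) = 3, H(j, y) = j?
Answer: -1/9062838 ≈ -1.1034e-7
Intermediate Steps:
r = 165 (r = -14 - 1*(-179) = -14 + 179 = 165)
t(o, Q) = Q*(-73*Q + 3*o) (t(o, Q) = (3*o - 73*Q)*Q = (-73*Q + 3*o)*Q = Q*(-73*Q + 3*o))
1/(h(r, -45) + t(-416, -361)) = 1/((112 - 45) - 361*(-73*(-361) + 3*(-416))) = 1/(67 - 361*(26353 - 1248)) = 1/(67 - 361*25105) = 1/(67 - 9062905) = 1/(-9062838) = -1/9062838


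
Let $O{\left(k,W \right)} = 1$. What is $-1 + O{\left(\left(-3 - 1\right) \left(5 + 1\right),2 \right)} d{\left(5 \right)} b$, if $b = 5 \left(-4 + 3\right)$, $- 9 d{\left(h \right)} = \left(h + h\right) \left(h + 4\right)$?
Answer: $49$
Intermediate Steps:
$d{\left(h \right)} = - \frac{2 h \left(4 + h\right)}{9}$ ($d{\left(h \right)} = - \frac{\left(h + h\right) \left(h + 4\right)}{9} = - \frac{2 h \left(4 + h\right)}{9}$)
$b = -5$ ($b = 5 \left(-1\right) = -5$)
$-1 + O{\left(\left(-3 - 1\right) \left(5 + 1\right),2 \right)} d{\left(5 \right)} b = -1 + 1 \left(\left(- \frac{2}{9}\right) 5 \left(4 + 5\right)\right) \left(-5\right) = -1 + 1 \left(\left(- \frac{2}{9}\right) 5 \cdot 9\right) \left(-5\right) = -1 + 1 \left(-10\right) \left(-5\right) = -1 - -50 = -1 + 50 = 49$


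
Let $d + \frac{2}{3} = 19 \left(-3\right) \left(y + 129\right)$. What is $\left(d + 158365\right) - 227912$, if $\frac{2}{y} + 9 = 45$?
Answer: $- \frac{461423}{6} \approx -76904.0$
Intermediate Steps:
$y = \frac{1}{18}$ ($y = \frac{2}{-9 + 45} = \frac{2}{36} = 2 \cdot \frac{1}{36} = \frac{1}{18} \approx 0.055556$)
$d = - \frac{44141}{6}$ ($d = - \frac{2}{3} + 19 \left(-3\right) \left(\frac{1}{18} + 129\right) = - \frac{2}{3} - \frac{44137}{6} = - \frac{44141}{6} \approx -7356.8$)
$\left(d + 158365\right) - 227912 = \left(- \frac{44141}{6} + 158365\right) - 227912 = \frac{906049}{6} - 227912 = - \frac{461423}{6}$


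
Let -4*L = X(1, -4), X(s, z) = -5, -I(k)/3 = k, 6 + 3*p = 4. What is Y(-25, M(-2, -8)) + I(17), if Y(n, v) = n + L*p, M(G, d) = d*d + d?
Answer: -461/6 ≈ -76.833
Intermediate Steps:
p = -⅔ (p = -2 + (⅓)*4 = -2 + 4/3 = -⅔ ≈ -0.66667)
I(k) = -3*k
L = 5/4 (L = -¼*(-5) = 5/4 ≈ 1.2500)
M(G, d) = d + d² (M(G, d) = d² + d = d + d²)
Y(n, v) = -⅚ + n (Y(n, v) = n + (5/4)*(-⅔) = n - ⅚ = -⅚ + n)
Y(-25, M(-2, -8)) + I(17) = (-⅚ - 25) - 3*17 = -155/6 - 51 = -461/6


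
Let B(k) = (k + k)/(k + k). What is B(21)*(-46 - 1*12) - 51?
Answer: -109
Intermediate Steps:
B(k) = 1 (B(k) = (2*k)/((2*k)) = (2*k)*(1/(2*k)) = 1)
B(21)*(-46 - 1*12) - 51 = 1*(-46 - 1*12) - 51 = 1*(-46 - 12) - 51 = 1*(-58) - 51 = -58 - 51 = -109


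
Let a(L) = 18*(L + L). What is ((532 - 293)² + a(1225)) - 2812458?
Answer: -2711237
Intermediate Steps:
a(L) = 36*L (a(L) = 18*(2*L) = 36*L)
((532 - 293)² + a(1225)) - 2812458 = ((532 - 293)² + 36*1225) - 2812458 = (239² + 44100) - 2812458 = (57121 + 44100) - 2812458 = 101221 - 2812458 = -2711237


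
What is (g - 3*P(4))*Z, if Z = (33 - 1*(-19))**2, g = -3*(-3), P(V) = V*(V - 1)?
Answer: -73008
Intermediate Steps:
P(V) = V*(-1 + V)
g = 9
Z = 2704 (Z = (33 + 19)**2 = 52**2 = 2704)
(g - 3*P(4))*Z = (9 - 12*(-1 + 4))*2704 = (9 - 12*3)*2704 = (9 - 3*12)*2704 = (9 - 36)*2704 = -27*2704 = -73008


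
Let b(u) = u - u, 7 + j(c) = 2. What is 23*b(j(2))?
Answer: 0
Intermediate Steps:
j(c) = -5 (j(c) = -7 + 2 = -5)
b(u) = 0
23*b(j(2)) = 23*0 = 0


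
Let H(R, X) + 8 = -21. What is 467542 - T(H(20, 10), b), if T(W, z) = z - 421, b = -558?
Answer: 468521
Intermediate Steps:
H(R, X) = -29 (H(R, X) = -8 - 21 = -29)
T(W, z) = -421 + z
467542 - T(H(20, 10), b) = 467542 - (-421 - 558) = 467542 - 1*(-979) = 467542 + 979 = 468521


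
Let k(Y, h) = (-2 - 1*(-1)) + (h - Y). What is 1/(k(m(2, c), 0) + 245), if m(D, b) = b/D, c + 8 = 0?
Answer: 1/248 ≈ 0.0040323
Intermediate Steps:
c = -8 (c = -8 + 0 = -8)
k(Y, h) = -1 + h - Y (k(Y, h) = (-2 + 1) + (h - Y) = -1 + (h - Y) = -1 + h - Y)
1/(k(m(2, c), 0) + 245) = 1/((-1 + 0 - (-8)/2) + 245) = 1/((-1 + 0 - 1*(-4)) + 245) = 1/((-1 + 0 + 4) + 245) = 1/(3 + 245) = 1/248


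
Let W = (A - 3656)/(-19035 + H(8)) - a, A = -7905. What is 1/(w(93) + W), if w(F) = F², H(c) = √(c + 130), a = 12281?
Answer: -1315766444349/4778064588409969 - 11561*√138/4778064588409969 ≈ -0.00027538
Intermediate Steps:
H(c) = √(130 + c)
W = -12281 - 11561/(-19035 + √138) (W = (-7905 - 3656)/(-19035 + √(130 + 8)) - 1*12281 = -11561/(-19035 + √138) - 12281 = -12281 - 11561/(-19035 + √138) ≈ -12280.)
1/(w(93) + W) = 1/(93² + (-1483189338604/120777029 + 11561*√138/362331087)) = 1/(8649 + (-1483189338604/120777029 + 11561*√138/362331087)) = 1/(-438588814783/120777029 + 11561*√138/362331087)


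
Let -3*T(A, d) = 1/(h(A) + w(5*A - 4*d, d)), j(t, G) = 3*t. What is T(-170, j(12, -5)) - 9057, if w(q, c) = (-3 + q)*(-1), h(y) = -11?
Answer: -26790607/2958 ≈ -9057.0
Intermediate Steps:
w(q, c) = 3 - q
T(A, d) = -1/(3*(-8 - 5*A + 4*d)) (T(A, d) = -1/(3*(-11 + (3 - (5*A - 4*d)))) = -1/(3*(-11 + (3 - (-4*d + 5*A)))) = -1/(3*(-11 + (3 + (-5*A + 4*d)))) = -1/(3*(-11 + (3 - 5*A + 4*d))) = -1/(3*(-8 - 5*A + 4*d)))
T(-170, j(12, -5)) - 9057 = 1/(3*(8 - 12*12 + 5*(-170))) - 9057 = 1/(3*(8 - 4*36 - 850)) - 9057 = 1/(3*(8 - 144 - 850)) - 9057 = (1/3)/(-986) - 9057 = (1/3)*(-1/986) - 9057 = -1/2958 - 9057 = -26790607/2958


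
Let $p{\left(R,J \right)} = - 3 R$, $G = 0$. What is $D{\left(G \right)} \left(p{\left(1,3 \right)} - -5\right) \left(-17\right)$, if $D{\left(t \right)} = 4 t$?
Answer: $0$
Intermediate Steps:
$D{\left(G \right)} \left(p{\left(1,3 \right)} - -5\right) \left(-17\right) = 4 \cdot 0 \left(\left(-3\right) 1 - -5\right) \left(-17\right) = 0 \left(-3 + 5\right) \left(-17\right) = 0 \cdot 2 \left(-17\right) = 0 \left(-17\right) = 0$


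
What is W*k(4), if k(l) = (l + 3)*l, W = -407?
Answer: -11396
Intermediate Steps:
k(l) = l*(3 + l) (k(l) = (3 + l)*l = l*(3 + l))
W*k(4) = -1628*(3 + 4) = -1628*7 = -407*28 = -11396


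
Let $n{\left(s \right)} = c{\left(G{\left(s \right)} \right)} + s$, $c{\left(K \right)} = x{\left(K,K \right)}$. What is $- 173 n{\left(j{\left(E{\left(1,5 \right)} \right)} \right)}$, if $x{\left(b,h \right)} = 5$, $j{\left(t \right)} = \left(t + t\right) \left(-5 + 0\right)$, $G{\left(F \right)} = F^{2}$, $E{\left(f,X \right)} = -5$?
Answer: $-9515$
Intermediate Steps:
$j{\left(t \right)} = - 10 t$ ($j{\left(t \right)} = 2 t \left(-5\right) = - 10 t$)
$c{\left(K \right)} = 5$
$n{\left(s \right)} = 5 + s$
$- 173 n{\left(j{\left(E{\left(1,5 \right)} \right)} \right)} = - 173 \left(5 - -50\right) = - 173 \left(5 + 50\right) = \left(-173\right) 55 = -9515$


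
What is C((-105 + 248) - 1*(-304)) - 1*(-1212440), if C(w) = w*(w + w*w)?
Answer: 90726872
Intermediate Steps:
C(w) = w*(w + w**2)
C((-105 + 248) - 1*(-304)) - 1*(-1212440) = ((-105 + 248) - 1*(-304))**2*(1 + ((-105 + 248) - 1*(-304))) - 1*(-1212440) = (143 + 304)**2*(1 + (143 + 304)) + 1212440 = 447**2*(1 + 447) + 1212440 = 199809*448 + 1212440 = 89514432 + 1212440 = 90726872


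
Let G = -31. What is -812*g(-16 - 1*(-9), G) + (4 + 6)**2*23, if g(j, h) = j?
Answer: 7984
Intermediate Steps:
-812*g(-16 - 1*(-9), G) + (4 + 6)**2*23 = -812*(-16 - 1*(-9)) + (4 + 6)**2*23 = -812*(-16 + 9) + 10**2*23 = -812*(-7) + 100*23 = 5684 + 2300 = 7984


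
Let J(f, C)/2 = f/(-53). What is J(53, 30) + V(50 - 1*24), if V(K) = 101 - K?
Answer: 73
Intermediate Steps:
J(f, C) = -2*f/53 (J(f, C) = 2*(f/(-53)) = 2*(f*(-1/53)) = 2*(-f/53) = -2*f/53)
J(53, 30) + V(50 - 1*24) = -2/53*53 + (101 - (50 - 1*24)) = -2 + (101 - (50 - 24)) = -2 + (101 - 1*26) = -2 + (101 - 26) = -2 + 75 = 73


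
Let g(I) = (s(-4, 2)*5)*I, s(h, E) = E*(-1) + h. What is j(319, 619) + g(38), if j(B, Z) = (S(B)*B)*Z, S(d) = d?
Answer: 62988919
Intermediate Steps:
s(h, E) = h - E (s(h, E) = -E + h = h - E)
j(B, Z) = Z*B² (j(B, Z) = (B*B)*Z = B²*Z = Z*B²)
g(I) = -30*I (g(I) = ((-4 - 1*2)*5)*I = ((-4 - 2)*5)*I = (-6*5)*I = -30*I)
j(319, 619) + g(38) = 619*319² - 30*38 = 619*101761 - 1140 = 62990059 - 1140 = 62988919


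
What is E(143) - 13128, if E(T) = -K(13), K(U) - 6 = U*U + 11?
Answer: -13314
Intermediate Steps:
K(U) = 17 + U² (K(U) = 6 + (U*U + 11) = 6 + (U² + 11) = 6 + (11 + U²) = 17 + U²)
E(T) = -186 (E(T) = -(17 + 13²) = -(17 + 169) = -1*186 = -186)
E(143) - 13128 = -186 - 13128 = -13314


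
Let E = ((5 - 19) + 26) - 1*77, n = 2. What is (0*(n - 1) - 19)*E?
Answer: 1235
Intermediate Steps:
E = -65 (E = (-14 + 26) - 77 = 12 - 77 = -65)
(0*(n - 1) - 19)*E = (0*(2 - 1) - 19)*(-65) = (0*1 - 19)*(-65) = (0 - 19)*(-65) = -19*(-65) = 1235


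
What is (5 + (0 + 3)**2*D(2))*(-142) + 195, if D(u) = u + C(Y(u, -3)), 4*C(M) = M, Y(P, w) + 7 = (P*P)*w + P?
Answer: 4721/2 ≈ 2360.5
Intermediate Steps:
Y(P, w) = -7 + P + w*P**2 (Y(P, w) = -7 + ((P*P)*w + P) = -7 + (P**2*w + P) = -7 + (w*P**2 + P) = -7 + (P + w*P**2) = -7 + P + w*P**2)
C(M) = M/4
D(u) = -7/4 - 3*u**2/4 + 5*u/4 (D(u) = u + (-7 + u - 3*u**2)/4 = u + (-7/4 - 3*u**2/4 + u/4) = -7/4 - 3*u**2/4 + 5*u/4)
(5 + (0 + 3)**2*D(2))*(-142) + 195 = (5 + (0 + 3)**2*(-7/4 - 3/4*2**2 + (5/4)*2))*(-142) + 195 = (5 + 3**2*(-7/4 - 3/4*4 + 5/2))*(-142) + 195 = (5 + 9*(-7/4 - 3 + 5/2))*(-142) + 195 = (5 + 9*(-9/4))*(-142) + 195 = (5 - 81/4)*(-142) + 195 = -61/4*(-142) + 195 = 4331/2 + 195 = 4721/2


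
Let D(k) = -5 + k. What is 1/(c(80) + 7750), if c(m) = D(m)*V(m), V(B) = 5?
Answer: 1/8125 ≈ 0.00012308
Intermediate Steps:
c(m) = -25 + 5*m (c(m) = (-5 + m)*5 = -25 + 5*m)
1/(c(80) + 7750) = 1/((-25 + 5*80) + 7750) = 1/((-25 + 400) + 7750) = 1/(375 + 7750) = 1/8125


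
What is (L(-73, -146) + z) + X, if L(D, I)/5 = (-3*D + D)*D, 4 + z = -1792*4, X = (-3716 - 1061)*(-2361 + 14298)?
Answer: -57083511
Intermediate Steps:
X = -57023049 (X = -4777*11937 = -57023049)
z = -7172 (z = -4 - 1792*4 = -4 - 7168 = -7172)
L(D, I) = -10*D² (L(D, I) = 5*((-3*D + D)*D) = 5*((-2*D)*D) = 5*(-2*D²) = -10*D²)
(L(-73, -146) + z) + X = (-10*(-73)² - 7172) - 57023049 = (-10*5329 - 7172) - 57023049 = (-53290 - 7172) - 57023049 = -60462 - 57023049 = -57083511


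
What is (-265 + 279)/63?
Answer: 2/9 ≈ 0.22222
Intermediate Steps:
(-265 + 279)/63 = 14*(1/63) = 2/9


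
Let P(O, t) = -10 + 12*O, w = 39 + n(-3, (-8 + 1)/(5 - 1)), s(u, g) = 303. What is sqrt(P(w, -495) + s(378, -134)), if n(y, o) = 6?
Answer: 7*sqrt(17) ≈ 28.862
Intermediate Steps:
w = 45 (w = 39 + 6 = 45)
sqrt(P(w, -495) + s(378, -134)) = sqrt((-10 + 12*45) + 303) = sqrt((-10 + 540) + 303) = sqrt(530 + 303) = sqrt(833) = 7*sqrt(17)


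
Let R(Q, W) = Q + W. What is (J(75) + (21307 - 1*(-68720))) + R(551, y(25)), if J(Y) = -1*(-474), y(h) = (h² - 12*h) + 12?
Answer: 91389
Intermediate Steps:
y(h) = 12 + h² - 12*h
J(Y) = 474
(J(75) + (21307 - 1*(-68720))) + R(551, y(25)) = (474 + (21307 - 1*(-68720))) + (551 + (12 + 25² - 12*25)) = (474 + (21307 + 68720)) + (551 + (12 + 625 - 300)) = (474 + 90027) + (551 + 337) = 90501 + 888 = 91389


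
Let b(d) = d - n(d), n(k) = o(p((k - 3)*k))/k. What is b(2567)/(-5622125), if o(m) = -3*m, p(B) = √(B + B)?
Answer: -2567/5622125 - 6*√3290894/14431994875 ≈ -0.00045734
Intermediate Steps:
p(B) = √2*√B (p(B) = √(2*B) = √2*√B)
n(k) = -3*√2*√(k*(-3 + k))/k (n(k) = (-3*√2*√((k - 3)*k))/k = (-3*√2*√((-3 + k)*k))/k = (-3*√2*√(k*(-3 + k)))/k = -3*√2*√(k*(-3 + k))/k)
b(d) = d + 3*√2*√(d*(-3 + d))/d (b(d) = d - (-3)*√2*√(d*(-3 + d))/d = d + 3*√2*√(d*(-3 + d))/d)
b(2567)/(-5622125) = ((2567² + 3*√2*√(2567*(-3 + 2567)))/2567)/(-5622125) = ((6589489 + 3*√2*√(2567*2564))/2567)*(-1/5622125) = ((6589489 + 3*√2*√6581788)/2567)*(-1/5622125) = ((6589489 + 3*√2*(2*√1645447))/2567)*(-1/5622125) = ((6589489 + 6*√3290894)/2567)*(-1/5622125) = (2567 + 6*√3290894/2567)*(-1/5622125) = -2567/5622125 - 6*√3290894/14431994875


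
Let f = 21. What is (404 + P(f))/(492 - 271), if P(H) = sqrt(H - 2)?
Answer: 404/221 + sqrt(19)/221 ≈ 1.8478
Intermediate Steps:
P(H) = sqrt(-2 + H)
(404 + P(f))/(492 - 271) = (404 + sqrt(-2 + 21))/(492 - 271) = (404 + sqrt(19))/221 = (404 + sqrt(19))*(1/221) = 404/221 + sqrt(19)/221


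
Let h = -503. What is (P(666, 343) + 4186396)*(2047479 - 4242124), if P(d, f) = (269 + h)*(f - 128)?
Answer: -9077240459470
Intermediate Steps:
P(d, f) = 29952 - 234*f (P(d, f) = (269 - 503)*(f - 128) = -234*(-128 + f) = 29952 - 234*f)
(P(666, 343) + 4186396)*(2047479 - 4242124) = ((29952 - 234*343) + 4186396)*(2047479 - 4242124) = ((29952 - 80262) + 4186396)*(-2194645) = (-50310 + 4186396)*(-2194645) = 4136086*(-2194645) = -9077240459470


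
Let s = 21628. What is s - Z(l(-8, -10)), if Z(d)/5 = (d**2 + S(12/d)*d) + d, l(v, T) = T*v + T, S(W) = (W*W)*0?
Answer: -3222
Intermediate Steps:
S(W) = 0 (S(W) = W**2*0 = 0)
l(v, T) = T + T*v
Z(d) = 5*d + 5*d**2 (Z(d) = 5*((d**2 + 0*d) + d) = 5*((d**2 + 0) + d) = 5*(d**2 + d) = 5*(d + d**2) = 5*d + 5*d**2)
s - Z(l(-8, -10)) = 21628 - 5*(-10*(1 - 8))*(1 - 10*(1 - 8)) = 21628 - 5*(-10*(-7))*(1 - 10*(-7)) = 21628 - 5*70*(1 + 70) = 21628 - 5*70*71 = 21628 - 1*24850 = 21628 - 24850 = -3222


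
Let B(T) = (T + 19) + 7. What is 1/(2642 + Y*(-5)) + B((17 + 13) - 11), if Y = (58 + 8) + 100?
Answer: 81541/1812 ≈ 45.001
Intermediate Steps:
Y = 166 (Y = 66 + 100 = 166)
B(T) = 26 + T (B(T) = (19 + T) + 7 = 26 + T)
1/(2642 + Y*(-5)) + B((17 + 13) - 11) = 1/(2642 + 166*(-5)) + (26 + ((17 + 13) - 11)) = 1/(2642 - 830) + (26 + (30 - 11)) = 1/1812 + (26 + 19) = 1/1812 + 45 = 81541/1812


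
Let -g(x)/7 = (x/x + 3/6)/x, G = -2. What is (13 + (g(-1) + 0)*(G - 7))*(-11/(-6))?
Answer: -1793/12 ≈ -149.42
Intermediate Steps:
g(x) = -21/(2*x) (g(x) = -7*(x/x + 3/6)/x = -7*(1 + 3*(⅙))/x = -7*(1 + ½)/x = -21/(2*x))
(13 + (g(-1) + 0)*(G - 7))*(-11/(-6)) = (13 + (-21/2/(-1) + 0)*(-2 - 7))*(-11/(-6)) = (13 + (-21/2*(-1) + 0)*(-9))*(-11*(-⅙)) = (13 + (21/2 + 0)*(-9))*(11/6) = (13 + (21/2)*(-9))*(11/6) = (13 - 189/2)*(11/6) = -163/2*11/6 = -1793/12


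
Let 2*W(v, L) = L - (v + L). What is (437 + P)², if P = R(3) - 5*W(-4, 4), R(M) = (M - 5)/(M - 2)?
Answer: 180625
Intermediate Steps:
R(M) = (-5 + M)/(-2 + M)
W(v, L) = -v/2 (W(v, L) = (L - (v + L))/2 = (L - (L + v))/2 = (L + (-L - v))/2 = (-v)/2 = -v/2)
P = -12 (P = (-5 + 3)/(-2 + 3) - (-5)*(-4)/2 = -2/1 - 5*2 = 1*(-2) - 10 = -2 - 10 = -12)
(437 + P)² = (437 - 12)² = 425² = 180625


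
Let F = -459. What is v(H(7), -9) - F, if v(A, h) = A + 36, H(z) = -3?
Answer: 492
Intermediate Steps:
v(A, h) = 36 + A
v(H(7), -9) - F = (36 - 3) - 1*(-459) = 33 + 459 = 492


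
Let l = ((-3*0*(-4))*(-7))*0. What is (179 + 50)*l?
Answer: 0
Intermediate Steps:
l = 0 (l = ((0*(-4))*(-7))*0 = (0*(-7))*0 = 0*0 = 0)
(179 + 50)*l = (179 + 50)*0 = 229*0 = 0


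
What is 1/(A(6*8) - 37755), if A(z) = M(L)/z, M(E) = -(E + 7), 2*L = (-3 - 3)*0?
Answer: -48/1812247 ≈ -2.6486e-5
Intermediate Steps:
L = 0 (L = ((-3 - 3)*0)/2 = (-6*0)/2 = (½)*0 = 0)
M(E) = -7 - E (M(E) = -(7 + E) = -7 - E)
A(z) = -7/z (A(z) = (-7 - 1*0)/z = (-7 + 0)/z = -7/z)
1/(A(6*8) - 37755) = 1/(-7/(6*8) - 37755) = 1/(-7/48 - 37755) = 1/(-1812247/48) = -48/1812247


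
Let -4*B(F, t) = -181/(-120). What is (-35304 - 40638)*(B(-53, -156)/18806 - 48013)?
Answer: 5485639861832997/1504480 ≈ 3.6462e+9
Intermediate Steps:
B(F, t) = -181/480 (B(F, t) = -(-181)/(4*(-120)) = -(-181)*(-1)/(4*120) = -1/4*181/120 = -181/480)
(-35304 - 40638)*(B(-53, -156)/18806 - 48013) = (-35304 - 40638)*(-181/480/18806 - 48013) = -75942*(-181/480*1/18806 - 48013) = -75942*(-181/9026880 - 48013) = -75942*(-433407589621/9026880) = 5485639861832997/1504480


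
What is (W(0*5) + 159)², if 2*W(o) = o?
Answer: 25281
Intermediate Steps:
W(o) = o/2
(W(0*5) + 159)² = ((0*5)/2 + 159)² = ((½)*0 + 159)² = (0 + 159)² = 159² = 25281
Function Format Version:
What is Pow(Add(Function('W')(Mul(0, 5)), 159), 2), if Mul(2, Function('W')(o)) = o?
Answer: 25281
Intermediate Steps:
Function('W')(o) = Mul(Rational(1, 2), o)
Pow(Add(Function('W')(Mul(0, 5)), 159), 2) = Pow(Add(Mul(Rational(1, 2), Mul(0, 5)), 159), 2) = Pow(Add(Mul(Rational(1, 2), 0), 159), 2) = Pow(Add(0, 159), 2) = Pow(159, 2) = 25281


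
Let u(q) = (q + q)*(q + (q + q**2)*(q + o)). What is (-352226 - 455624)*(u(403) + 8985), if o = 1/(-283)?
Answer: -12090453673411504250/283 ≈ -4.2722e+16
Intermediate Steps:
o = -1/283 ≈ -0.0035336
u(q) = 2*q*(q + (-1/283 + q)*(q + q**2)) (u(q) = (q + q)*(q + (q + q**2)*(q - 1/283)) = (2*q)*(q + (q + q**2)*(-1/283 + q)) = (2*q)*(q + (-1/283 + q)*(q + q**2)) = 2*q*(q + (-1/283 + q)*(q + q**2)))
(-352226 - 455624)*(u(403) + 8985) = (-352226 - 455624)*((2/283)*403**2*(282 + 282*403 + 283*403**2) + 8985) = -807850*((2/283)*162409*(282 + 113646 + 283*162409) + 8985) = -807850*((2/283)*162409*(282 + 113646 + 45961747) + 8985) = -807850*((2/283)*162409*46075675 + 8985) = -807850*(14966208602150/283 + 8985) = -807850*14966211144905/283 = -12090453673411504250/283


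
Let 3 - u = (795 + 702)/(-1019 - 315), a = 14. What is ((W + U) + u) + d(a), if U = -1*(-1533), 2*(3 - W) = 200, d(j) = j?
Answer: 1939799/1334 ≈ 1454.1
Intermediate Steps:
W = -97 (W = 3 - ½*200 = 3 - 100 = -97)
u = 5499/1334 (u = 3 - (795 + 702)/(-1019 - 315) = 3 - 1497/(-1334) = 3 - 1497*(-1)/1334 = 3 - 1*(-1497/1334) = 3 + 1497/1334 = 5499/1334 ≈ 4.1222)
U = 1533
((W + U) + u) + d(a) = ((-97 + 1533) + 5499/1334) + 14 = (1436 + 5499/1334) + 14 = 1921123/1334 + 14 = 1939799/1334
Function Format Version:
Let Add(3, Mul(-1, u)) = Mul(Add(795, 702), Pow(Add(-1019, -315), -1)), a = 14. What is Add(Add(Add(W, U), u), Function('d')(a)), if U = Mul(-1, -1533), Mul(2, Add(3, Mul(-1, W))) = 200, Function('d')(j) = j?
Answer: Rational(1939799, 1334) ≈ 1454.1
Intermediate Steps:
W = -97 (W = Add(3, Mul(Rational(-1, 2), 200)) = Add(3, -100) = -97)
u = Rational(5499, 1334) (u = Add(3, Mul(-1, Mul(Add(795, 702), Pow(Add(-1019, -315), -1)))) = Add(3, Mul(-1, Mul(1497, Pow(-1334, -1)))) = Add(3, Mul(-1, Mul(1497, Rational(-1, 1334)))) = Add(3, Mul(-1, Rational(-1497, 1334))) = Add(3, Rational(1497, 1334)) = Rational(5499, 1334) ≈ 4.1222)
U = 1533
Add(Add(Add(W, U), u), Function('d')(a)) = Add(Add(Add(-97, 1533), Rational(5499, 1334)), 14) = Add(Add(1436, Rational(5499, 1334)), 14) = Add(Rational(1921123, 1334), 14) = Rational(1939799, 1334)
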